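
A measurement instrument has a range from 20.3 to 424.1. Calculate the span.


Span = upper range - lower range.
Span = 424.1 - (20.3)
Span = 403.8

403.8


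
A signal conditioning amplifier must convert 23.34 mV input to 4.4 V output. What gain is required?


Gain = Vout / Vin (converting to same units).
G = 4.4 V / 23.34 mV
G = 4400.0 mV / 23.34 mV
G = 188.52

188.52


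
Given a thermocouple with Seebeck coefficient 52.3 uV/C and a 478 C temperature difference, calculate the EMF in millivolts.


The thermocouple output V = sensitivity * dT.
V = 52.3 uV/C * 478 C
V = 24999.4 uV
V = 24.999 mV

24.999 mV


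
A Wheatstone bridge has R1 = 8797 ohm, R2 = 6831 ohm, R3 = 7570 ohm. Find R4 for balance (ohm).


At balance: R1*R4 = R2*R3, so R4 = R2*R3/R1.
R4 = 6831 * 7570 / 8797
R4 = 51710670 / 8797
R4 = 5878.22 ohm

5878.22 ohm


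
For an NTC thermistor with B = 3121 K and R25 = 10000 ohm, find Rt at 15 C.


NTC thermistor equation: Rt = R25 * exp(B * (1/T - 1/T25)).
T in Kelvin: 288.15 K, T25 = 298.15 K
1/T - 1/T25 = 1/288.15 - 1/298.15 = 0.0001164
B * (1/T - 1/T25) = 3121 * 0.0001164 = 0.3633
Rt = 10000 * exp(0.3633) = 14380.4 ohm

14380.4 ohm


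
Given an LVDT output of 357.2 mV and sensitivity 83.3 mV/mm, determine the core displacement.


Displacement = Vout / sensitivity.
d = 357.2 / 83.3
d = 4.288 mm

4.288 mm


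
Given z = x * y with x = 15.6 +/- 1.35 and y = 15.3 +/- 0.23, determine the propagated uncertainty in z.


For a product z = x*y, the relative uncertainty is:
uz/z = sqrt((ux/x)^2 + (uy/y)^2)
Relative uncertainties: ux/x = 1.35/15.6 = 0.086538
uy/y = 0.23/15.3 = 0.015033
z = 15.6 * 15.3 = 238.7
uz = 238.7 * sqrt(0.086538^2 + 0.015033^2) = 20.964

20.964


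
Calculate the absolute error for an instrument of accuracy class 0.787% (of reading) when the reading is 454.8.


Absolute error = (accuracy% / 100) * reading.
Error = (0.787 / 100) * 454.8
Error = 0.00787 * 454.8
Error = 3.5793

3.5793


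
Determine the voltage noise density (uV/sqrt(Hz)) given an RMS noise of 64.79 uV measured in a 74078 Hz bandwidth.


Noise spectral density = Vrms / sqrt(BW).
NSD = 64.79 / sqrt(74078)
NSD = 64.79 / 272.1727
NSD = 0.238 uV/sqrt(Hz)

0.238 uV/sqrt(Hz)


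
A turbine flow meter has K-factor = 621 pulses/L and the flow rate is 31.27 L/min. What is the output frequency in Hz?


Frequency = K * Q / 60 (converting L/min to L/s).
f = 621 * 31.27 / 60
f = 19418.67 / 60
f = 323.64 Hz

323.64 Hz


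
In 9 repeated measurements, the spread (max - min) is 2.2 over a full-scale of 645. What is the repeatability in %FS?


Repeatability = (spread / full scale) * 100%.
R = (2.2 / 645) * 100
R = 0.341 %FS

0.341 %FS


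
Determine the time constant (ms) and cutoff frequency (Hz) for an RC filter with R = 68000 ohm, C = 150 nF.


Time constant: tau = R * C.
tau = 68000 * 1.50e-07 = 0.0102 s
tau = 10.2 ms
Cutoff frequency: fc = 1 / (2*pi*R*C).
fc = 1 / (2*pi*0.0102) = 15.6 Hz

tau = 10.2 ms, fc = 15.6 Hz


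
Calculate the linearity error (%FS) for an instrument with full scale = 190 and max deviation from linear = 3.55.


Linearity error = (max deviation / full scale) * 100%.
Linearity = (3.55 / 190) * 100
Linearity = 1.868 %FS

1.868 %FS


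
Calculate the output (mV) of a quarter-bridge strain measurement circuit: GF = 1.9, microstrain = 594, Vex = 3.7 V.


Quarter bridge output: Vout = (GF * epsilon * Vex) / 4.
Vout = (1.9 * 594e-6 * 3.7) / 4
Vout = 0.00417582 / 4 V
Vout = 0.00104395 V = 1.044 mV

1.044 mV


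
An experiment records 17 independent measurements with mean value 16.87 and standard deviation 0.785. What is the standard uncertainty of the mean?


The standard uncertainty for Type A evaluation is u = s / sqrt(n).
u = 0.785 / sqrt(17)
u = 0.785 / 4.1231
u = 0.1904

0.1904


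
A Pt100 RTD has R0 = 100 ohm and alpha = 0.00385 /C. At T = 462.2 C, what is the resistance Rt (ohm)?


The RTD equation: Rt = R0 * (1 + alpha * T).
Rt = 100 * (1 + 0.00385 * 462.2)
Rt = 100 * (1 + 1.77947)
Rt = 100 * 2.77947
Rt = 277.947 ohm

277.947 ohm


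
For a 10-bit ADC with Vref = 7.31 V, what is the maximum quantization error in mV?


The maximum quantization error is +/- LSB/2.
LSB = Vref / 2^n = 7.31 / 1024 = 0.00713867 V
Max error = LSB / 2 = 0.00713867 / 2 = 0.00356934 V
Max error = 3.5693 mV

3.5693 mV


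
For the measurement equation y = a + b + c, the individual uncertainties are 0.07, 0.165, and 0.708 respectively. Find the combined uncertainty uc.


For a sum of independent quantities, uc = sqrt(u1^2 + u2^2 + u3^2).
uc = sqrt(0.07^2 + 0.165^2 + 0.708^2)
uc = sqrt(0.0049 + 0.027225 + 0.501264)
uc = 0.7303

0.7303


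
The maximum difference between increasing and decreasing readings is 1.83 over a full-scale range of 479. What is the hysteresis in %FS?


Hysteresis = (max difference / full scale) * 100%.
H = (1.83 / 479) * 100
H = 0.382 %FS

0.382 %FS


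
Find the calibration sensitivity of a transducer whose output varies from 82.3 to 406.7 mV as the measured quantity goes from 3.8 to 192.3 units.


Sensitivity = (y2 - y1) / (x2 - x1).
S = (406.7 - 82.3) / (192.3 - 3.8)
S = 324.4 / 188.5
S = 1.721 mV/unit

1.721 mV/unit


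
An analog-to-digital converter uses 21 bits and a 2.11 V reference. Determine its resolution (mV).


The resolution (LSB) of an ADC is Vref / 2^n.
LSB = 2.11 / 2^21
LSB = 2.11 / 2097152
LSB = 1.01e-06 V = 0.00100613 mV

0.00100613 mV


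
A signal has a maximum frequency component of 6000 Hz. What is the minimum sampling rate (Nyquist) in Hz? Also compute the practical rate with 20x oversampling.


By Nyquist theorem, fs_min = 2 * fmax.
fs_min = 2 * 6000 = 12000 Hz
Practical rate = 20 * fs_min = 20 * 12000 = 240000 Hz

fs_min = 12000 Hz, fs_practical = 240000 Hz


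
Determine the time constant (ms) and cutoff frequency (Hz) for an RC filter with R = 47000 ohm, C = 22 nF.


Time constant: tau = R * C.
tau = 47000 * 2.20e-08 = 0.001034 s
tau = 1.034 ms
Cutoff frequency: fc = 1 / (2*pi*R*C).
fc = 1 / (2*pi*0.001034) = 153.92 Hz

tau = 1.034 ms, fc = 153.92 Hz


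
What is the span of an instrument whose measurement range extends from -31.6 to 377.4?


Span = upper range - lower range.
Span = 377.4 - (-31.6)
Span = 409.0

409.0


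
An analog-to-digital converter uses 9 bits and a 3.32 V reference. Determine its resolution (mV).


The resolution (LSB) of an ADC is Vref / 2^n.
LSB = 3.32 / 2^9
LSB = 3.32 / 512
LSB = 0.00648437 V = 6.484375 mV

6.484375 mV


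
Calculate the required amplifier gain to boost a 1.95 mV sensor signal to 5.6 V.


Gain = Vout / Vin (converting to same units).
G = 5.6 V / 1.95 mV
G = 5600.0 mV / 1.95 mV
G = 2871.79

2871.79


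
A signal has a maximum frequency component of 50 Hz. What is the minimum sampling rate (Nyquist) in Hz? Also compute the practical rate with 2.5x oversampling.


By Nyquist theorem, fs_min = 2 * fmax.
fs_min = 2 * 50 = 100 Hz
Practical rate = 2.5 * fs_min = 2.5 * 100 = 250 Hz

fs_min = 100 Hz, fs_practical = 250 Hz


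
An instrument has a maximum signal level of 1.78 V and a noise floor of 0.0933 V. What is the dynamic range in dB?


Dynamic range = 20 * log10(Vmax / Vnoise).
DR = 20 * log10(1.78 / 0.0933)
DR = 20 * log10(19.08)
DR = 25.61 dB

25.61 dB


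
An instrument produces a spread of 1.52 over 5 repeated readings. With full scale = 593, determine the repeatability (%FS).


Repeatability = (spread / full scale) * 100%.
R = (1.52 / 593) * 100
R = 0.256 %FS

0.256 %FS


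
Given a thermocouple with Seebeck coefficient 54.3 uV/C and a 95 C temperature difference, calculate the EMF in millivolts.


The thermocouple output V = sensitivity * dT.
V = 54.3 uV/C * 95 C
V = 5158.5 uV
V = 5.159 mV

5.159 mV


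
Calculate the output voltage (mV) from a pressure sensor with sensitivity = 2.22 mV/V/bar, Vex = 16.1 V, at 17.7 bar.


Output = sensitivity * Vex * P.
Vout = 2.22 * 16.1 * 17.7
Vout = 35.742 * 17.7
Vout = 632.63 mV

632.63 mV


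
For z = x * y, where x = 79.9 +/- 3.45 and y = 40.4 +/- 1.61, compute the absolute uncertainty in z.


For a product z = x*y, the relative uncertainty is:
uz/z = sqrt((ux/x)^2 + (uy/y)^2)
Relative uncertainties: ux/x = 3.45/79.9 = 0.043179
uy/y = 1.61/40.4 = 0.039851
z = 79.9 * 40.4 = 3228.0
uz = 3228.0 * sqrt(0.043179^2 + 0.039851^2) = 189.67

189.67


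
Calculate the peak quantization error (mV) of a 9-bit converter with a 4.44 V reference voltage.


The maximum quantization error is +/- LSB/2.
LSB = Vref / 2^n = 4.44 / 512 = 0.00867188 V
Max error = LSB / 2 = 0.00867188 / 2 = 0.00433594 V
Max error = 4.3359 mV

4.3359 mV


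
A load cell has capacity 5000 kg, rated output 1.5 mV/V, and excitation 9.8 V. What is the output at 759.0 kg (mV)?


Vout = rated_output * Vex * (load / capacity).
Vout = 1.5 * 9.8 * (759.0 / 5000)
Vout = 1.5 * 9.8 * 0.1518
Vout = 2.231 mV

2.231 mV


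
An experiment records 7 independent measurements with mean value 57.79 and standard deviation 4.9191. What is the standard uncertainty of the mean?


The standard uncertainty for Type A evaluation is u = s / sqrt(n).
u = 4.9191 / sqrt(7)
u = 4.9191 / 2.6458
u = 1.8592

1.8592


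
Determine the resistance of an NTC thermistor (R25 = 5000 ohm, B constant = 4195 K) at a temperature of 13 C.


NTC thermistor equation: Rt = R25 * exp(B * (1/T - 1/T25)).
T in Kelvin: 286.15 K, T25 = 298.15 K
1/T - 1/T25 = 1/286.15 - 1/298.15 = 0.00014065
B * (1/T - 1/T25) = 4195 * 0.00014065 = 0.59
Rt = 5000 * exp(0.59) = 9020.3 ohm

9020.3 ohm


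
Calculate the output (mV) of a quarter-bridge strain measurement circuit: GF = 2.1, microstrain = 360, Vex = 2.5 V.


Quarter bridge output: Vout = (GF * epsilon * Vex) / 4.
Vout = (2.1 * 360e-6 * 2.5) / 4
Vout = 0.00189 / 4 V
Vout = 0.0004725 V = 0.4725 mV

0.4725 mV


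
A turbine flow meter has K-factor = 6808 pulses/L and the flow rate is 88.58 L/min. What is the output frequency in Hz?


Frequency = K * Q / 60 (converting L/min to L/s).
f = 6808 * 88.58 / 60
f = 603052.64 / 60
f = 10050.88 Hz

10050.88 Hz


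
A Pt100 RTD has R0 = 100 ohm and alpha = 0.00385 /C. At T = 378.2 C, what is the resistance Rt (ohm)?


The RTD equation: Rt = R0 * (1 + alpha * T).
Rt = 100 * (1 + 0.00385 * 378.2)
Rt = 100 * (1 + 1.45607)
Rt = 100 * 2.45607
Rt = 245.607 ohm

245.607 ohm


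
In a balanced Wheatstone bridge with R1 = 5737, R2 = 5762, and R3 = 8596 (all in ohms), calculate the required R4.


At balance: R1*R4 = R2*R3, so R4 = R2*R3/R1.
R4 = 5762 * 8596 / 5737
R4 = 49530152 / 5737
R4 = 8633.46 ohm

8633.46 ohm


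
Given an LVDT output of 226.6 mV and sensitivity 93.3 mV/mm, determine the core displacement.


Displacement = Vout / sensitivity.
d = 226.6 / 93.3
d = 2.429 mm

2.429 mm


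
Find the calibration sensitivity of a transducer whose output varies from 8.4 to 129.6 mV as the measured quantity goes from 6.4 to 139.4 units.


Sensitivity = (y2 - y1) / (x2 - x1).
S = (129.6 - 8.4) / (139.4 - 6.4)
S = 121.2 / 133.0
S = 0.9113 mV/unit

0.9113 mV/unit


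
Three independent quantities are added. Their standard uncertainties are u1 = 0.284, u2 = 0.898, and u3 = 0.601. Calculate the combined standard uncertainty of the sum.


For a sum of independent quantities, uc = sqrt(u1^2 + u2^2 + u3^2).
uc = sqrt(0.284^2 + 0.898^2 + 0.601^2)
uc = sqrt(0.080656 + 0.806404 + 0.361201)
uc = 1.1173

1.1173


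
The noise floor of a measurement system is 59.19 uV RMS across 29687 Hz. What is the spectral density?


Noise spectral density = Vrms / sqrt(BW).
NSD = 59.19 / sqrt(29687)
NSD = 59.19 / 172.2992
NSD = 0.3435 uV/sqrt(Hz)

0.3435 uV/sqrt(Hz)


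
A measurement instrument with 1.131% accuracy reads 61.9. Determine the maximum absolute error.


Absolute error = (accuracy% / 100) * reading.
Error = (1.131 / 100) * 61.9
Error = 0.01131 * 61.9
Error = 0.7001

0.7001


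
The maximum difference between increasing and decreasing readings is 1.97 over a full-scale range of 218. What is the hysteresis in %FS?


Hysteresis = (max difference / full scale) * 100%.
H = (1.97 / 218) * 100
H = 0.904 %FS

0.904 %FS


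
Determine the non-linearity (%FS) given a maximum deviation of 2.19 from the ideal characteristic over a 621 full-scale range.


Linearity error = (max deviation / full scale) * 100%.
Linearity = (2.19 / 621) * 100
Linearity = 0.353 %FS

0.353 %FS


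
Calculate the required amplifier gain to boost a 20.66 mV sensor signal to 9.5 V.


Gain = Vout / Vin (converting to same units).
G = 9.5 V / 20.66 mV
G = 9500.0 mV / 20.66 mV
G = 459.83

459.83


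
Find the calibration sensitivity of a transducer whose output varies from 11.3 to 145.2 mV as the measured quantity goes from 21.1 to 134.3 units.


Sensitivity = (y2 - y1) / (x2 - x1).
S = (145.2 - 11.3) / (134.3 - 21.1)
S = 133.9 / 113.2
S = 1.1829 mV/unit

1.1829 mV/unit


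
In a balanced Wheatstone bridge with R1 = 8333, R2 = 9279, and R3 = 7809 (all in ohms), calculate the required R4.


At balance: R1*R4 = R2*R3, so R4 = R2*R3/R1.
R4 = 9279 * 7809 / 8333
R4 = 72459711 / 8333
R4 = 8695.51 ohm

8695.51 ohm


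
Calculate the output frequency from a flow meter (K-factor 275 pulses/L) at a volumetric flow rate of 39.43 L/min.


Frequency = K * Q / 60 (converting L/min to L/s).
f = 275 * 39.43 / 60
f = 10843.25 / 60
f = 180.72 Hz

180.72 Hz


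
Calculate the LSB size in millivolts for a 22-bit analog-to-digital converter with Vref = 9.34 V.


The resolution (LSB) of an ADC is Vref / 2^n.
LSB = 9.34 / 2^22
LSB = 9.34 / 4194304
LSB = 2.23e-06 V = 0.00222683 mV

0.00222683 mV


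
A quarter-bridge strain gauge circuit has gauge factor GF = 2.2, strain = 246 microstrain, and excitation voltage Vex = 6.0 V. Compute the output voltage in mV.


Quarter bridge output: Vout = (GF * epsilon * Vex) / 4.
Vout = (2.2 * 246e-6 * 6.0) / 4
Vout = 0.0032472 / 4 V
Vout = 0.0008118 V = 0.8118 mV

0.8118 mV


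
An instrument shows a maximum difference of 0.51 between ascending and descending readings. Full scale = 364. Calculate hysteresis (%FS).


Hysteresis = (max difference / full scale) * 100%.
H = (0.51 / 364) * 100
H = 0.14 %FS

0.14 %FS


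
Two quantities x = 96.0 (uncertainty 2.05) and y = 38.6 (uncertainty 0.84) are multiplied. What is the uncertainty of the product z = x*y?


For a product z = x*y, the relative uncertainty is:
uz/z = sqrt((ux/x)^2 + (uy/y)^2)
Relative uncertainties: ux/x = 2.05/96.0 = 0.021354
uy/y = 0.84/38.6 = 0.021762
z = 96.0 * 38.6 = 3705.6
uz = 3705.6 * sqrt(0.021354^2 + 0.021762^2) = 112.979

112.979


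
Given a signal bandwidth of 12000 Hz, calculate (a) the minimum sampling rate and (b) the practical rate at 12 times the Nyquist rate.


By Nyquist theorem, fs_min = 2 * fmax.
fs_min = 2 * 12000 = 24000 Hz
Practical rate = 12 * fs_min = 12 * 24000 = 288000 Hz

fs_min = 24000 Hz, fs_practical = 288000 Hz


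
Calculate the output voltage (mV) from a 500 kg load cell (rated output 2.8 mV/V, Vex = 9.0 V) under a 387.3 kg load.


Vout = rated_output * Vex * (load / capacity).
Vout = 2.8 * 9.0 * (387.3 / 500)
Vout = 2.8 * 9.0 * 0.7746
Vout = 19.52 mV

19.52 mV


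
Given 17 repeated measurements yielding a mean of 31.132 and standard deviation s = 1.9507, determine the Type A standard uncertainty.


The standard uncertainty for Type A evaluation is u = s / sqrt(n).
u = 1.9507 / sqrt(17)
u = 1.9507 / 4.1231
u = 0.4731

0.4731


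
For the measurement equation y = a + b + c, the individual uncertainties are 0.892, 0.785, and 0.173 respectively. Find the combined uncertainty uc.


For a sum of independent quantities, uc = sqrt(u1^2 + u2^2 + u3^2).
uc = sqrt(0.892^2 + 0.785^2 + 0.173^2)
uc = sqrt(0.795664 + 0.616225 + 0.029929)
uc = 1.2008

1.2008


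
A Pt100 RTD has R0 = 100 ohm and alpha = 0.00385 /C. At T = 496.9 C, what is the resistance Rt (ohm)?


The RTD equation: Rt = R0 * (1 + alpha * T).
Rt = 100 * (1 + 0.00385 * 496.9)
Rt = 100 * (1 + 1.913065)
Rt = 100 * 2.913065
Rt = 291.307 ohm

291.307 ohm


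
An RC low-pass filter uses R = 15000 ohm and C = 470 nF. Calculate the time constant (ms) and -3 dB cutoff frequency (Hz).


Time constant: tau = R * C.
tau = 15000 * 4.70e-07 = 0.00705 s
tau = 7.05 ms
Cutoff frequency: fc = 1 / (2*pi*R*C).
fc = 1 / (2*pi*0.00705) = 22.58 Hz

tau = 7.05 ms, fc = 22.58 Hz


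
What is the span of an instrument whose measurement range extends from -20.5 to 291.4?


Span = upper range - lower range.
Span = 291.4 - (-20.5)
Span = 311.9

311.9


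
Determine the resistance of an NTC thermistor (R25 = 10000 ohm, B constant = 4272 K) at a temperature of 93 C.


NTC thermistor equation: Rt = R25 * exp(B * (1/T - 1/T25)).
T in Kelvin: 366.15 K, T25 = 298.15 K
1/T - 1/T25 = 1/366.15 - 1/298.15 = -0.0006229
B * (1/T - 1/T25) = 4272 * -0.0006229 = -2.661
Rt = 10000 * exp(-2.661) = 698.8 ohm

698.8 ohm


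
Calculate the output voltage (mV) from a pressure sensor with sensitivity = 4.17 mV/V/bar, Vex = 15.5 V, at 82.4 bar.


Output = sensitivity * Vex * P.
Vout = 4.17 * 15.5 * 82.4
Vout = 64.635 * 82.4
Vout = 5325.92 mV

5325.92 mV


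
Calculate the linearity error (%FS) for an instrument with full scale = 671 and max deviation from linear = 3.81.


Linearity error = (max deviation / full scale) * 100%.
Linearity = (3.81 / 671) * 100
Linearity = 0.568 %FS

0.568 %FS


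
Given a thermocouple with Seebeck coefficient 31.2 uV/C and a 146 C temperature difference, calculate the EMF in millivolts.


The thermocouple output V = sensitivity * dT.
V = 31.2 uV/C * 146 C
V = 4555.2 uV
V = 4.555 mV

4.555 mV


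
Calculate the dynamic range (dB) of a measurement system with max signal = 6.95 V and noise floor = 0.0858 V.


Dynamic range = 20 * log10(Vmax / Vnoise).
DR = 20 * log10(6.95 / 0.0858)
DR = 20 * log10(81.0)
DR = 38.17 dB

38.17 dB


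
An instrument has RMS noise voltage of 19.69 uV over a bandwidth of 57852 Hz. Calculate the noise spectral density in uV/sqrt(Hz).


Noise spectral density = Vrms / sqrt(BW).
NSD = 19.69 / sqrt(57852)
NSD = 19.69 / 240.5244
NSD = 0.0819 uV/sqrt(Hz)

0.0819 uV/sqrt(Hz)


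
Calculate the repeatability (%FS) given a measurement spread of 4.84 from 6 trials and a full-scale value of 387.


Repeatability = (spread / full scale) * 100%.
R = (4.84 / 387) * 100
R = 1.251 %FS

1.251 %FS


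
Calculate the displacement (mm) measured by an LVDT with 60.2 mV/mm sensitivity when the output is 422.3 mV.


Displacement = Vout / sensitivity.
d = 422.3 / 60.2
d = 7.015 mm

7.015 mm


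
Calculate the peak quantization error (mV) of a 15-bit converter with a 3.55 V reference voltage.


The maximum quantization error is +/- LSB/2.
LSB = Vref / 2^n = 3.55 / 32768 = 0.00010834 V
Max error = LSB / 2 = 0.00010834 / 2 = 5.417e-05 V
Max error = 0.0542 mV

0.0542 mV


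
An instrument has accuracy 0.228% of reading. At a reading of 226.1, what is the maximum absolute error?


Absolute error = (accuracy% / 100) * reading.
Error = (0.228 / 100) * 226.1
Error = 0.00228 * 226.1
Error = 0.5155

0.5155


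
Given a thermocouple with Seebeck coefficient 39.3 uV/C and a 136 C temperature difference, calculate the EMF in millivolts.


The thermocouple output V = sensitivity * dT.
V = 39.3 uV/C * 136 C
V = 5344.8 uV
V = 5.345 mV

5.345 mV


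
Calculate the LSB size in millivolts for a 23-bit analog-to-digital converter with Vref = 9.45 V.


The resolution (LSB) of an ADC is Vref / 2^n.
LSB = 9.45 / 2^23
LSB = 9.45 / 8388608
LSB = 1.13e-06 V = 0.00112653 mV

0.00112653 mV


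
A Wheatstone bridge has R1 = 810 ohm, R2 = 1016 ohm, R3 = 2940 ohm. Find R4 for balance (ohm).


At balance: R1*R4 = R2*R3, so R4 = R2*R3/R1.
R4 = 1016 * 2940 / 810
R4 = 2987040 / 810
R4 = 3687.7 ohm

3687.7 ohm


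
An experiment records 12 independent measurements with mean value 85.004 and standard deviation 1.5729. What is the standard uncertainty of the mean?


The standard uncertainty for Type A evaluation is u = s / sqrt(n).
u = 1.5729 / sqrt(12)
u = 1.5729 / 3.4641
u = 0.4541

0.4541


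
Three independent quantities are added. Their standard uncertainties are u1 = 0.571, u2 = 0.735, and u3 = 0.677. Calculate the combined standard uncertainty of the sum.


For a sum of independent quantities, uc = sqrt(u1^2 + u2^2 + u3^2).
uc = sqrt(0.571^2 + 0.735^2 + 0.677^2)
uc = sqrt(0.326041 + 0.540225 + 0.458329)
uc = 1.1509

1.1509


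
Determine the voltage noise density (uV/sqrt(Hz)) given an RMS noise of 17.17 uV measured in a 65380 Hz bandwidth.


Noise spectral density = Vrms / sqrt(BW).
NSD = 17.17 / sqrt(65380)
NSD = 17.17 / 255.6951
NSD = 0.0672 uV/sqrt(Hz)

0.0672 uV/sqrt(Hz)


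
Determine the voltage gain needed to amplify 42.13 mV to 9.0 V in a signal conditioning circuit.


Gain = Vout / Vin (converting to same units).
G = 9.0 V / 42.13 mV
G = 9000.0 mV / 42.13 mV
G = 213.62

213.62


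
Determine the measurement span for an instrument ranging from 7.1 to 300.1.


Span = upper range - lower range.
Span = 300.1 - (7.1)
Span = 293.0

293.0


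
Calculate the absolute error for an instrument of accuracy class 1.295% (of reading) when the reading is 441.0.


Absolute error = (accuracy% / 100) * reading.
Error = (1.295 / 100) * 441.0
Error = 0.01295 * 441.0
Error = 5.7109

5.7109


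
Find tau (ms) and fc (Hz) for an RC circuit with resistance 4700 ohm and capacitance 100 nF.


Time constant: tau = R * C.
tau = 4700 * 1.00e-07 = 0.00047 s
tau = 0.47 ms
Cutoff frequency: fc = 1 / (2*pi*R*C).
fc = 1 / (2*pi*0.00047) = 338.63 Hz

tau = 0.47 ms, fc = 338.63 Hz


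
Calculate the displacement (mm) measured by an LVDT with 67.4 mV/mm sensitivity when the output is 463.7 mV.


Displacement = Vout / sensitivity.
d = 463.7 / 67.4
d = 6.88 mm

6.88 mm


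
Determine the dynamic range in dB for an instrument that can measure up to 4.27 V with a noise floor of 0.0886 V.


Dynamic range = 20 * log10(Vmax / Vnoise).
DR = 20 * log10(4.27 / 0.0886)
DR = 20 * log10(48.19)
DR = 33.66 dB

33.66 dB


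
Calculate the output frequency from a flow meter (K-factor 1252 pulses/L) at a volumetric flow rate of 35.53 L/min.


Frequency = K * Q / 60 (converting L/min to L/s).
f = 1252 * 35.53 / 60
f = 44483.56 / 60
f = 741.39 Hz

741.39 Hz


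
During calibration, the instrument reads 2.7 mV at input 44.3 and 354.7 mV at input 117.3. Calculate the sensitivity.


Sensitivity = (y2 - y1) / (x2 - x1).
S = (354.7 - 2.7) / (117.3 - 44.3)
S = 352.0 / 73.0
S = 4.8219 mV/unit

4.8219 mV/unit


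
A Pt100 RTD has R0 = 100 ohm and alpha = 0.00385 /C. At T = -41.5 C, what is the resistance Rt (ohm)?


The RTD equation: Rt = R0 * (1 + alpha * T).
Rt = 100 * (1 + 0.00385 * -41.5)
Rt = 100 * (1 + -0.159775)
Rt = 100 * 0.840225
Rt = 84.022 ohm

84.022 ohm


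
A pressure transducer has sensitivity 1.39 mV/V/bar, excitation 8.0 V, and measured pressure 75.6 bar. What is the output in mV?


Output = sensitivity * Vex * P.
Vout = 1.39 * 8.0 * 75.6
Vout = 11.12 * 75.6
Vout = 840.67 mV

840.67 mV


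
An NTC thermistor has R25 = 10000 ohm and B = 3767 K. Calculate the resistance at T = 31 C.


NTC thermistor equation: Rt = R25 * exp(B * (1/T - 1/T25)).
T in Kelvin: 304.15 K, T25 = 298.15 K
1/T - 1/T25 = 1/304.15 - 1/298.15 = -6.617e-05
B * (1/T - 1/T25) = 3767 * -6.617e-05 = -0.2492
Rt = 10000 * exp(-0.2492) = 7793.9 ohm

7793.9 ohm


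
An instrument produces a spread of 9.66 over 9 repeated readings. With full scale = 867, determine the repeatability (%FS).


Repeatability = (spread / full scale) * 100%.
R = (9.66 / 867) * 100
R = 1.114 %FS

1.114 %FS


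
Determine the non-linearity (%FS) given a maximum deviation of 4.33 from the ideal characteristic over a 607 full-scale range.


Linearity error = (max deviation / full scale) * 100%.
Linearity = (4.33 / 607) * 100
Linearity = 0.713 %FS

0.713 %FS


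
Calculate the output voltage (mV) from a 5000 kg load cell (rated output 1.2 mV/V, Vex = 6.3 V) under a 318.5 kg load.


Vout = rated_output * Vex * (load / capacity).
Vout = 1.2 * 6.3 * (318.5 / 5000)
Vout = 1.2 * 6.3 * 0.0637
Vout = 0.482 mV

0.482 mV


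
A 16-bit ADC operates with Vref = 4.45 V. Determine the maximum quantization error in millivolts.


The maximum quantization error is +/- LSB/2.
LSB = Vref / 2^n = 4.45 / 65536 = 6.79e-05 V
Max error = LSB / 2 = 6.79e-05 / 2 = 3.395e-05 V
Max error = 0.034 mV

0.034 mV


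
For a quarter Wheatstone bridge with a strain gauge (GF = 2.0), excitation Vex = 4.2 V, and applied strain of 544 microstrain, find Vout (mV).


Quarter bridge output: Vout = (GF * epsilon * Vex) / 4.
Vout = (2.0 * 544e-6 * 4.2) / 4
Vout = 0.0045696 / 4 V
Vout = 0.0011424 V = 1.1424 mV

1.1424 mV


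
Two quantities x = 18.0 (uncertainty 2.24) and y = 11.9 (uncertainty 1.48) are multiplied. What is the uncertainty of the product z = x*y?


For a product z = x*y, the relative uncertainty is:
uz/z = sqrt((ux/x)^2 + (uy/y)^2)
Relative uncertainties: ux/x = 2.24/18.0 = 0.124444
uy/y = 1.48/11.9 = 0.12437
z = 18.0 * 11.9 = 214.2
uz = 214.2 * sqrt(0.124444^2 + 0.12437^2) = 37.686

37.686


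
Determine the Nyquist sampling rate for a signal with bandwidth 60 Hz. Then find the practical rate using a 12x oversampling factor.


By Nyquist theorem, fs_min = 2 * fmax.
fs_min = 2 * 60 = 120 Hz
Practical rate = 12 * fs_min = 12 * 120 = 1440 Hz

fs_min = 120 Hz, fs_practical = 1440 Hz


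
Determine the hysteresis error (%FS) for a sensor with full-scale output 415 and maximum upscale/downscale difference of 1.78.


Hysteresis = (max difference / full scale) * 100%.
H = (1.78 / 415) * 100
H = 0.429 %FS

0.429 %FS


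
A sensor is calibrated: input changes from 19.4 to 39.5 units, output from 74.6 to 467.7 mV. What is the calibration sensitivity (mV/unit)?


Sensitivity = (y2 - y1) / (x2 - x1).
S = (467.7 - 74.6) / (39.5 - 19.4)
S = 393.1 / 20.1
S = 19.5572 mV/unit

19.5572 mV/unit


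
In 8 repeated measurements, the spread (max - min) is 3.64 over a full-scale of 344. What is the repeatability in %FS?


Repeatability = (spread / full scale) * 100%.
R = (3.64 / 344) * 100
R = 1.058 %FS

1.058 %FS


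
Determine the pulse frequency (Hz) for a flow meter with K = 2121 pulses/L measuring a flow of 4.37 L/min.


Frequency = K * Q / 60 (converting L/min to L/s).
f = 2121 * 4.37 / 60
f = 9268.77 / 60
f = 154.48 Hz

154.48 Hz


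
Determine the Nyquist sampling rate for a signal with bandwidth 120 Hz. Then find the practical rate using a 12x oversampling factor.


By Nyquist theorem, fs_min = 2 * fmax.
fs_min = 2 * 120 = 240 Hz
Practical rate = 12 * fs_min = 12 * 240 = 2880 Hz

fs_min = 240 Hz, fs_practical = 2880 Hz


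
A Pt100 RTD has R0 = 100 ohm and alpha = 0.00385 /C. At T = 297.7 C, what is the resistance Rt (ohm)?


The RTD equation: Rt = R0 * (1 + alpha * T).
Rt = 100 * (1 + 0.00385 * 297.7)
Rt = 100 * (1 + 1.146145)
Rt = 100 * 2.146145
Rt = 214.614 ohm

214.614 ohm


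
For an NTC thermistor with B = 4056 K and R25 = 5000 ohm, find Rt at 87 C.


NTC thermistor equation: Rt = R25 * exp(B * (1/T - 1/T25)).
T in Kelvin: 360.15 K, T25 = 298.15 K
1/T - 1/T25 = 1/360.15 - 1/298.15 = -0.0005774
B * (1/T - 1/T25) = 4056 * -0.0005774 = -2.3419
Rt = 5000 * exp(-2.3419) = 480.7 ohm

480.7 ohm


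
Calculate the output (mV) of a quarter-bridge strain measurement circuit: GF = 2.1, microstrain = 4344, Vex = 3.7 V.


Quarter bridge output: Vout = (GF * epsilon * Vex) / 4.
Vout = (2.1 * 4344e-6 * 3.7) / 4
Vout = 0.03375288 / 4 V
Vout = 0.00843822 V = 8.4382 mV

8.4382 mV


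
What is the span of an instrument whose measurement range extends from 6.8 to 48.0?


Span = upper range - lower range.
Span = 48.0 - (6.8)
Span = 41.2

41.2


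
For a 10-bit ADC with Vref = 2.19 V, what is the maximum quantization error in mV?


The maximum quantization error is +/- LSB/2.
LSB = Vref / 2^n = 2.19 / 1024 = 0.00213867 V
Max error = LSB / 2 = 0.00213867 / 2 = 0.00106934 V
Max error = 1.0693 mV

1.0693 mV


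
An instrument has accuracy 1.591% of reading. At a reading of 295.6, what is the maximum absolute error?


Absolute error = (accuracy% / 100) * reading.
Error = (1.591 / 100) * 295.6
Error = 0.01591 * 295.6
Error = 4.703

4.703


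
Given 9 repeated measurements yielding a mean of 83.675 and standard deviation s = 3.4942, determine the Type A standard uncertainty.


The standard uncertainty for Type A evaluation is u = s / sqrt(n).
u = 3.4942 / sqrt(9)
u = 3.4942 / 3.0
u = 1.1647

1.1647


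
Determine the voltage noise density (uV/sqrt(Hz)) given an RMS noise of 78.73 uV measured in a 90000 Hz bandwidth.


Noise spectral density = Vrms / sqrt(BW).
NSD = 78.73 / sqrt(90000)
NSD = 78.73 / 300.0
NSD = 0.2624 uV/sqrt(Hz)

0.2624 uV/sqrt(Hz)


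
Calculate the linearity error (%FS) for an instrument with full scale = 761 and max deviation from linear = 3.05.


Linearity error = (max deviation / full scale) * 100%.
Linearity = (3.05 / 761) * 100
Linearity = 0.401 %FS

0.401 %FS


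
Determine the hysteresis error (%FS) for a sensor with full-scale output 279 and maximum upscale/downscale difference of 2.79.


Hysteresis = (max difference / full scale) * 100%.
H = (2.79 / 279) * 100
H = 1.0 %FS

1.0 %FS


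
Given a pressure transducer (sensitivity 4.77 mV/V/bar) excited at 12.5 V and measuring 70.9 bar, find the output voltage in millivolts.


Output = sensitivity * Vex * P.
Vout = 4.77 * 12.5 * 70.9
Vout = 59.625 * 70.9
Vout = 4227.41 mV

4227.41 mV


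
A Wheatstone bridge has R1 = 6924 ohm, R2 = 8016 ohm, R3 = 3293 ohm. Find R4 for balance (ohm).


At balance: R1*R4 = R2*R3, so R4 = R2*R3/R1.
R4 = 8016 * 3293 / 6924
R4 = 26396688 / 6924
R4 = 3812.35 ohm

3812.35 ohm


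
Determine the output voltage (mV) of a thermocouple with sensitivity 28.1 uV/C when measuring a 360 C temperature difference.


The thermocouple output V = sensitivity * dT.
V = 28.1 uV/C * 360 C
V = 10116.0 uV
V = 10.116 mV

10.116 mV


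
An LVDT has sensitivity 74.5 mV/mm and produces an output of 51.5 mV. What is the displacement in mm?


Displacement = Vout / sensitivity.
d = 51.5 / 74.5
d = 0.691 mm

0.691 mm


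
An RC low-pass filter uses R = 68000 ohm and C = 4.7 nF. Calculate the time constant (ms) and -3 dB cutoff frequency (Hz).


Time constant: tau = R * C.
tau = 68000 * 4.70e-09 = 0.0003196 s
tau = 0.3196 ms
Cutoff frequency: fc = 1 / (2*pi*R*C).
fc = 1 / (2*pi*0.0003196) = 497.98 Hz

tau = 0.3196 ms, fc = 497.98 Hz


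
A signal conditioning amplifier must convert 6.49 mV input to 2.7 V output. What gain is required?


Gain = Vout / Vin (converting to same units).
G = 2.7 V / 6.49 mV
G = 2700.0 mV / 6.49 mV
G = 416.02

416.02


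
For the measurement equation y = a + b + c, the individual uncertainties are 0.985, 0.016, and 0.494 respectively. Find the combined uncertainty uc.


For a sum of independent quantities, uc = sqrt(u1^2 + u2^2 + u3^2).
uc = sqrt(0.985^2 + 0.016^2 + 0.494^2)
uc = sqrt(0.970225 + 0.000256 + 0.244036)
uc = 1.1021

1.1021


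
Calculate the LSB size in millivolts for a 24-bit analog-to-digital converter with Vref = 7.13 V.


The resolution (LSB) of an ADC is Vref / 2^n.
LSB = 7.13 / 2^24
LSB = 7.13 / 16777216
LSB = 4.2e-07 V = 0.00042498 mV

0.00042498 mV


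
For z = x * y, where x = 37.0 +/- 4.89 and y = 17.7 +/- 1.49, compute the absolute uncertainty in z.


For a product z = x*y, the relative uncertainty is:
uz/z = sqrt((ux/x)^2 + (uy/y)^2)
Relative uncertainties: ux/x = 4.89/37.0 = 0.132162
uy/y = 1.49/17.7 = 0.084181
z = 37.0 * 17.7 = 654.9
uz = 654.9 * sqrt(0.132162^2 + 0.084181^2) = 102.619

102.619


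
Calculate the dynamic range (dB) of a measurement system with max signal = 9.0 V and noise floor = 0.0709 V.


Dynamic range = 20 * log10(Vmax / Vnoise).
DR = 20 * log10(9.0 / 0.0709)
DR = 20 * log10(126.94)
DR = 42.07 dB

42.07 dB


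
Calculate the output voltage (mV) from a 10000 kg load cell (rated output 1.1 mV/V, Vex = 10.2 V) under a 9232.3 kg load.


Vout = rated_output * Vex * (load / capacity).
Vout = 1.1 * 10.2 * (9232.3 / 10000)
Vout = 1.1 * 10.2 * 0.92323
Vout = 10.359 mV

10.359 mV


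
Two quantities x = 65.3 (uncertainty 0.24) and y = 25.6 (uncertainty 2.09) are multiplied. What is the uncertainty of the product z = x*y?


For a product z = x*y, the relative uncertainty is:
uz/z = sqrt((ux/x)^2 + (uy/y)^2)
Relative uncertainties: ux/x = 0.24/65.3 = 0.003675
uy/y = 2.09/25.6 = 0.081641
z = 65.3 * 25.6 = 1671.7
uz = 1671.7 * sqrt(0.003675^2 + 0.081641^2) = 136.615

136.615


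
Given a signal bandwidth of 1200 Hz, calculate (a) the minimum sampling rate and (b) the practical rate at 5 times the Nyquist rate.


By Nyquist theorem, fs_min = 2 * fmax.
fs_min = 2 * 1200 = 2400 Hz
Practical rate = 5 * fs_min = 5 * 2400 = 12000 Hz

fs_min = 2400 Hz, fs_practical = 12000 Hz


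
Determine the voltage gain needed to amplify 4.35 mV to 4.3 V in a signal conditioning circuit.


Gain = Vout / Vin (converting to same units).
G = 4.3 V / 4.35 mV
G = 4300.0 mV / 4.35 mV
G = 988.51

988.51


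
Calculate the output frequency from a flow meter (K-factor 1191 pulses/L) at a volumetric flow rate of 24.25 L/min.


Frequency = K * Q / 60 (converting L/min to L/s).
f = 1191 * 24.25 / 60
f = 28881.75 / 60
f = 481.36 Hz

481.36 Hz


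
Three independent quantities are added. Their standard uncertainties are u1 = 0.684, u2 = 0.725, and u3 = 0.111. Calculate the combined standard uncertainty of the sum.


For a sum of independent quantities, uc = sqrt(u1^2 + u2^2 + u3^2).
uc = sqrt(0.684^2 + 0.725^2 + 0.111^2)
uc = sqrt(0.467856 + 0.525625 + 0.012321)
uc = 1.0029

1.0029


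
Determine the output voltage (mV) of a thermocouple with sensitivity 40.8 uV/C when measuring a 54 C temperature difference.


The thermocouple output V = sensitivity * dT.
V = 40.8 uV/C * 54 C
V = 2203.2 uV
V = 2.203 mV

2.203 mV


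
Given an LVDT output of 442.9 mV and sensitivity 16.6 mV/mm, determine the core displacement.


Displacement = Vout / sensitivity.
d = 442.9 / 16.6
d = 26.681 mm

26.681 mm


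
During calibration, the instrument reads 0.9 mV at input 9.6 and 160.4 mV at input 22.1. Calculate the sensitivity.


Sensitivity = (y2 - y1) / (x2 - x1).
S = (160.4 - 0.9) / (22.1 - 9.6)
S = 159.5 / 12.5
S = 12.76 mV/unit

12.76 mV/unit


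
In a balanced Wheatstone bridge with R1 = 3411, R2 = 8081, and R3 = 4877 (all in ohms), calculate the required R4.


At balance: R1*R4 = R2*R3, so R4 = R2*R3/R1.
R4 = 8081 * 4877 / 3411
R4 = 39411037 / 3411
R4 = 11554.1 ohm

11554.1 ohm


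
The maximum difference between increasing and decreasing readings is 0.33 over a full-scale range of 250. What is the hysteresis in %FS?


Hysteresis = (max difference / full scale) * 100%.
H = (0.33 / 250) * 100
H = 0.132 %FS

0.132 %FS


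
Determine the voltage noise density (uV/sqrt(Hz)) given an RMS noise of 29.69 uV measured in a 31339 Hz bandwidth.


Noise spectral density = Vrms / sqrt(BW).
NSD = 29.69 / sqrt(31339)
NSD = 29.69 / 177.0282
NSD = 0.1677 uV/sqrt(Hz)

0.1677 uV/sqrt(Hz)


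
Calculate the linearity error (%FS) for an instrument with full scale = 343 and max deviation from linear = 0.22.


Linearity error = (max deviation / full scale) * 100%.
Linearity = (0.22 / 343) * 100
Linearity = 0.064 %FS

0.064 %FS


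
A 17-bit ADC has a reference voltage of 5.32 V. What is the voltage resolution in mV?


The resolution (LSB) of an ADC is Vref / 2^n.
LSB = 5.32 / 2^17
LSB = 5.32 / 131072
LSB = 4.059e-05 V = 0.04058838 mV

0.04058838 mV


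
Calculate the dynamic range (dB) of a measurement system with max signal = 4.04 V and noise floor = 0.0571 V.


Dynamic range = 20 * log10(Vmax / Vnoise).
DR = 20 * log10(4.04 / 0.0571)
DR = 20 * log10(70.75)
DR = 36.99 dB

36.99 dB


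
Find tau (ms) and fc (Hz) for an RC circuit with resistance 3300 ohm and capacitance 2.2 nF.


Time constant: tau = R * C.
tau = 3300 * 2.20e-09 = 7.26e-06 s
tau = 0.0073 ms
Cutoff frequency: fc = 1 / (2*pi*R*C).
fc = 1 / (2*pi*7.26e-06) = 21922.17 Hz

tau = 0.0073 ms, fc = 21922.17 Hz


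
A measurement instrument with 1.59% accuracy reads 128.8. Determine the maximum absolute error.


Absolute error = (accuracy% / 100) * reading.
Error = (1.59 / 100) * 128.8
Error = 0.0159 * 128.8
Error = 2.0479

2.0479


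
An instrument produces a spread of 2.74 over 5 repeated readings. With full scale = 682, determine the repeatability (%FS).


Repeatability = (spread / full scale) * 100%.
R = (2.74 / 682) * 100
R = 0.402 %FS

0.402 %FS


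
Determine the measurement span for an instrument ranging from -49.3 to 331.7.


Span = upper range - lower range.
Span = 331.7 - (-49.3)
Span = 381.0

381.0


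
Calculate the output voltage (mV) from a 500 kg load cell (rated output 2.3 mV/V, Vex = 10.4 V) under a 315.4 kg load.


Vout = rated_output * Vex * (load / capacity).
Vout = 2.3 * 10.4 * (315.4 / 500)
Vout = 2.3 * 10.4 * 0.6308
Vout = 15.089 mV

15.089 mV


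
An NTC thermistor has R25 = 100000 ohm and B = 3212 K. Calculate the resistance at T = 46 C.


NTC thermistor equation: Rt = R25 * exp(B * (1/T - 1/T25)).
T in Kelvin: 319.15 K, T25 = 298.15 K
1/T - 1/T25 = 1/319.15 - 1/298.15 = -0.00022069
B * (1/T - 1/T25) = 3212 * -0.00022069 = -0.7089
Rt = 100000 * exp(-0.7089) = 49220.1 ohm

49220.1 ohm


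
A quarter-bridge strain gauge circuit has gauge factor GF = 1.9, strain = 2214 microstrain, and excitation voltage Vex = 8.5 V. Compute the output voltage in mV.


Quarter bridge output: Vout = (GF * epsilon * Vex) / 4.
Vout = (1.9 * 2214e-6 * 8.5) / 4
Vout = 0.0357561 / 4 V
Vout = 0.00893902 V = 8.939 mV

8.939 mV


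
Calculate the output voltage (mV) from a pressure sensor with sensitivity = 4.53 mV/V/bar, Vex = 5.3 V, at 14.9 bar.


Output = sensitivity * Vex * P.
Vout = 4.53 * 5.3 * 14.9
Vout = 24.009 * 14.9
Vout = 357.73 mV

357.73 mV


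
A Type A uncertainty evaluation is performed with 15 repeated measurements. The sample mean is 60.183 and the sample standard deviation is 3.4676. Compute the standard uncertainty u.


The standard uncertainty for Type A evaluation is u = s / sqrt(n).
u = 3.4676 / sqrt(15)
u = 3.4676 / 3.873
u = 0.8953

0.8953


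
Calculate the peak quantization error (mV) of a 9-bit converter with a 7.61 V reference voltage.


The maximum quantization error is +/- LSB/2.
LSB = Vref / 2^n = 7.61 / 512 = 0.01486328 V
Max error = LSB / 2 = 0.01486328 / 2 = 0.00743164 V
Max error = 7.4316 mV

7.4316 mV


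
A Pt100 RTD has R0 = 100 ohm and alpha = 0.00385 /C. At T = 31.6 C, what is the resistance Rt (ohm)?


The RTD equation: Rt = R0 * (1 + alpha * T).
Rt = 100 * (1 + 0.00385 * 31.6)
Rt = 100 * (1 + 0.12166)
Rt = 100 * 1.12166
Rt = 112.166 ohm

112.166 ohm


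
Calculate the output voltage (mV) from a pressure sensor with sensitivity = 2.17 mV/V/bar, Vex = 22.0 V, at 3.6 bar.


Output = sensitivity * Vex * P.
Vout = 2.17 * 22.0 * 3.6
Vout = 47.74 * 3.6
Vout = 171.86 mV

171.86 mV


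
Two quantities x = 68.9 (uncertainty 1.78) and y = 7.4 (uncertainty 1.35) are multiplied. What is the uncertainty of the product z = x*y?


For a product z = x*y, the relative uncertainty is:
uz/z = sqrt((ux/x)^2 + (uy/y)^2)
Relative uncertainties: ux/x = 1.78/68.9 = 0.025835
uy/y = 1.35/7.4 = 0.182432
z = 68.9 * 7.4 = 509.9
uz = 509.9 * sqrt(0.025835^2 + 0.182432^2) = 93.943

93.943


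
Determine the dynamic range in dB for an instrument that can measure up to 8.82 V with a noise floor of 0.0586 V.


Dynamic range = 20 * log10(Vmax / Vnoise).
DR = 20 * log10(8.82 / 0.0586)
DR = 20 * log10(150.51)
DR = 43.55 dB

43.55 dB


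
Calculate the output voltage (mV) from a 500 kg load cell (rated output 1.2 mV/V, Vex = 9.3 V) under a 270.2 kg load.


Vout = rated_output * Vex * (load / capacity).
Vout = 1.2 * 9.3 * (270.2 / 500)
Vout = 1.2 * 9.3 * 0.5404
Vout = 6.031 mV

6.031 mV
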